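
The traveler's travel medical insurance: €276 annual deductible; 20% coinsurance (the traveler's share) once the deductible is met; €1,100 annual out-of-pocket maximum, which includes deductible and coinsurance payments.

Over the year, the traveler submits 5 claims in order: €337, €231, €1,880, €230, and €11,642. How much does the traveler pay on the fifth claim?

€343.60

Bill 1, €337: €276 finishes the deductible; €61 goes to coinsurance; traveler's 20% is €12.20. Traveler owes €288.20 (running OOP €288.20).
Bill 2, €231: deductible met; 20% of €231 = €46.20. Cost to traveler: €46.20. OOP to date €334.40.
Bill 3, €1,880: 20% coinsurance on €1,880 = €376. Traveler pays €376; OOP now €710.40.
Bill 4, €230: 20% coinsurance on €230 = €46. Traveler pays €46; OOP now €756.40.
Bill 5, €11,642: deductible met; 20% of €11,642 = €2,328.40. That would push OOP to €3,084.80, over the €1,100 cap, so traveler pays €1,100 − €756.40 = €343.60.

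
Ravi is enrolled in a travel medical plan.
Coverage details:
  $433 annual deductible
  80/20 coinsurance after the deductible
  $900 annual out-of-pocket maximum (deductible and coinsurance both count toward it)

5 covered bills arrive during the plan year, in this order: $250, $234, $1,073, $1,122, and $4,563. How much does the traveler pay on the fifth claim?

$17.80

#1 ($250): all of it applies to the deductible. Traveler owes $250 (running OOP $250).
#2 ($234): $183 finishes the deductible; $51 goes to coinsurance; traveler's 20% is $10.20. Cost to traveler: $193.20. OOP to date $443.20.
#3 ($1,073): 20% coinsurance on $1,073 = $214.60. Traveler owes $214.60 (running OOP $657.80).
#4 ($1,122): deductible met; 20% of $1,122 = $224.40. Traveler owes $224.40 (running OOP $882.20).
#5 ($4,563): 20% coinsurance on $4,563 = $912.60. OOP would hit $1,794.80 > $900, so the cap limits the traveler to $900 − $882.20 = $17.80.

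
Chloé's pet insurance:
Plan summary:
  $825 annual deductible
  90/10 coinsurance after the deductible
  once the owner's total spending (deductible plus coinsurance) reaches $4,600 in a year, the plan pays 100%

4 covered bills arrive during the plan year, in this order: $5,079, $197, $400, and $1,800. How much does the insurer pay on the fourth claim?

Claim 1 ($5,079): $825 to deductible, leaving $4,254; coinsurance $4,254 × 10% = $425.40. Owner pays $1,250.40; OOP now $1,250.40. Plan pays $5,079 − $1,250.40 = $3,828.60.
Claim 2 ($197): 10% coinsurance on $197 = $19.70. Owner pays $19.70; OOP now $1,270.10. Plan pays $197 − $19.70 = $177.30.
Claim 3 ($400): deductible already satisfied, so owner's share is 10% × $400 = $40. Owner owes $40 (running OOP $1,310.10). Plan pays $400 − $40 = $360.
Claim 4 ($1,800): deductible met; 10% of $1,800 = $180. Owner pays $180; OOP now $1,490.10. Plan pays $1,800 − $180 = $1,620.

$1,620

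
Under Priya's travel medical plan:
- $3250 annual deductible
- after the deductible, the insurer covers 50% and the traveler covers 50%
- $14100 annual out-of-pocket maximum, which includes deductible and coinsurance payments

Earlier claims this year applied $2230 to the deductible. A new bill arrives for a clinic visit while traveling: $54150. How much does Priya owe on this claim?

$2230 of the $3250 deductible is already met, leaving $1020.
The remaining $53130 (= $54150 − $1020) moves to coinsurance.
Traveler's 50% share of $53130 is $26565.
So the traveler owes $1020 + $26565 = $27585 before any cap.
That would bring total out-of-pocket to $29815, past the $14100 cap. The traveler is capped at $14100 − $2230 = $11870 on this claim.

$11870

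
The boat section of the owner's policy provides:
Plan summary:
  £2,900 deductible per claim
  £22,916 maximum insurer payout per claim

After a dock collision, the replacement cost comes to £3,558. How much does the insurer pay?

£658

Less the £2,900 deductible: £3,558 − £2,900 = £658.
£658 is within the £22,916 limit, so the insurer pays £658.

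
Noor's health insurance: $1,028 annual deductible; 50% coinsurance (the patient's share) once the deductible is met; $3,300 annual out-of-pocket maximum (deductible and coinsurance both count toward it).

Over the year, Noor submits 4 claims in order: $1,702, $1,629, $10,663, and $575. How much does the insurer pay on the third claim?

$9,542.50

#1 ($1,702): $1,028 to deductible, leaving $674; 50% of $674 = $337. Patient pays $1,365; OOP now $1,365. Insurer: $1,702 − $1,365 = $337.
#2 ($1,629): deductible already satisfied, so patient's share is 50% × $1,629 = $814.50. Patient owes $814.50 (running OOP $2,179.50). Insurer: $1,629 − $814.50 = $814.50.
#3 ($10,663): 50% coinsurance on $10,663 = $5,331.50. OOP would hit $7,511 > $3,300, so the cap limits the patient to $3,300 − $2,179.50 = $1,120.50. Plan pays $10,663 − $1,120.50 = $9,542.50.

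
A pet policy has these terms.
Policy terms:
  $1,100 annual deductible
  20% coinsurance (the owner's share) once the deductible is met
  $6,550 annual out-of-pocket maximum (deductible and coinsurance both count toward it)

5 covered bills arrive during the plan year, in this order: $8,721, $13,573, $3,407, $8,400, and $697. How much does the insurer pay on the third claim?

$2,725.60

Claim 1 ($8,721): $1,100 finishes the deductible; $7,621 goes to coinsurance; 20% of $7,621 = $1,524.20. Owner pays $2,624.20; OOP now $2,624.20. Insurer: $8,721 − $2,624.20 = $6,096.80.
Claim 2 ($13,573): deductible already satisfied, so owner's share is 20% × $13,573 = $2,714.60. Owner pays $2,714.60; OOP now $5,338.80. Insurer: $13,573 − $2,714.60 = $10,858.40.
Claim 3 ($3,407): 20% coinsurance on $3,407 = $681.40. Cost to owner: $681.40. OOP to date $6,020.20. Insurer: $3,407 − $681.40 = $2,725.60.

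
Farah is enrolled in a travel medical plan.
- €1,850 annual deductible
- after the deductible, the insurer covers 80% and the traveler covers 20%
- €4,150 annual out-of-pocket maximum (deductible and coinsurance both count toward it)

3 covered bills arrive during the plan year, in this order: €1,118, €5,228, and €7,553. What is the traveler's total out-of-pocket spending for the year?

€4,150

Claim 1 — €1,118: entire amount goes to the deductible. Cost to traveler: €1,118. OOP to date €1,118.
Claim 2 — €5,228: deductible takes €732, €4,496 remains; 20% of €4,496 = €899.20. Traveler owes €1,631.20 (running OOP €2,749.20).
Claim 3 — €7,553: deductible already satisfied, so traveler's share is 20% × €7,553 = €1,510.60. Adding that to €2,749.20 gives €4,259.80, past the €4,150 cap; traveler pays only €4,150 − €2,749.20 = €1,400.80.
Summing the traveler's payments: €1,118 + €1,631.20 + €1,400.80 = €4,150.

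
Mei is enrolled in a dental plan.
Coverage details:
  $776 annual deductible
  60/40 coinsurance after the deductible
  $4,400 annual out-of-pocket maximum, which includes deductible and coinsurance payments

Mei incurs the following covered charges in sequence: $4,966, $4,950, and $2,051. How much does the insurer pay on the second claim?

$3,002

#1 ($4,966): $776 finishes the deductible; $4,190 goes to coinsurance; 40% of $4,190 = $1,676. Cost to patient: $2,452. OOP to date $2,452. Insurer: $4,966 − $2,452 = $2,514.
#2 ($4,950): 40% coinsurance on $4,950 = $1,980. OOP would hit $4,432 > $4,400, so the cap limits the patient to $4,400 − $2,452 = $1,948. Insurer: $4,950 − $1,948 = $3,002.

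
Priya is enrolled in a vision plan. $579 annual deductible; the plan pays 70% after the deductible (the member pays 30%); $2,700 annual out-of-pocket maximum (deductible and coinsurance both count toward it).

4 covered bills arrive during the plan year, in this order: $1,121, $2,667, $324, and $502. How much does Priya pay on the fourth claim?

#1 ($1,121): $579 finishes the deductible; $542 goes to coinsurance; member's 30% is $162.60. Member owes $741.60 (running OOP $741.60).
#2 ($2,667): deductible already satisfied, so member's share is 30% × $2,667 = $800.10. Member pays $800.10; OOP now $1,541.70.
#3 ($324): deductible already satisfied, so member's share is 30% × $324 = $97.20. Member pays $97.20; OOP now $1,638.90.
#4 ($502): 30% coinsurance on $502 = $150.60. Cost to member: $150.60. OOP to date $1,789.50.

$150.60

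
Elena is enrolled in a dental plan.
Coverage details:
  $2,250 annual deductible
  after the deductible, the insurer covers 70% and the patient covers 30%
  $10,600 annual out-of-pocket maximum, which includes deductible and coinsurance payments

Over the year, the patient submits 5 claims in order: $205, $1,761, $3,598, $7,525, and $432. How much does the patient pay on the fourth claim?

Claim 1 ($205): fully absorbed by the deductible. Cost to patient: $205. OOP to date $205.
Claim 2 ($1,761): all of it applies to the deductible. Patient pays $1,761; OOP now $1,966.
Claim 3 ($3,598): $284 finishes the deductible; $3,314 goes to coinsurance; coinsurance $3,314 × 30% = $994.20. Patient owes $1,278.20 (running OOP $3,244.20).
Claim 4 ($7,525): deductible already satisfied, so patient's share is 30% × $7,525 = $2,257.50. Patient pays $2,257.50; OOP now $5,501.70.

$2,257.50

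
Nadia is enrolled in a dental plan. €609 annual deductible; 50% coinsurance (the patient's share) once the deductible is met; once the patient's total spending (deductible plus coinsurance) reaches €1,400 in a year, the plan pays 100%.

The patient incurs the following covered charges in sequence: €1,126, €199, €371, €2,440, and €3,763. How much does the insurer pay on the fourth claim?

€2,192.50

#1 (€1,126): €609 finishes the deductible; €517 goes to coinsurance; 50% of €517 = €258.50. Cost to patient: €867.50. OOP to date €867.50. Insurer: €1,126 − €867.50 = €258.50.
#2 (€199): 50% coinsurance on €199 = €99.50. Cost to patient: €99.50. OOP to date €967. Plan pays €199 − €99.50 = €99.50.
#3 (€371): deductible met; 50% of €371 = €185.50. Patient owes €185.50 (running OOP €1,152.50). Insurer: €371 − €185.50 = €185.50.
#4 (€2,440): 50% coinsurance on €2,440 = €1,220. OOP would hit €2,372.50 > €1,400, so the cap limits the patient to €1,400 − €1,152.50 = €247.50. Insurer: €2,440 − €247.50 = €2,192.50.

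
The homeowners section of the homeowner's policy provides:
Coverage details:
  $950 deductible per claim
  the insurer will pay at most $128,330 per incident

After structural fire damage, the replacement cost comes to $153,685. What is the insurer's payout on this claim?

Less the $950 deductible: $153,685 − $950 = $152,735.
Since $152,735 > $128,330, the payout is capped at $128,330.

$128,330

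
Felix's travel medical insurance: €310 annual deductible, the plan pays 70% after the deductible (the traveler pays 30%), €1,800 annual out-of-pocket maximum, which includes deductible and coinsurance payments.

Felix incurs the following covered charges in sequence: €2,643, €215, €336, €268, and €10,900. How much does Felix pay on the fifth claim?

€544.40

#1 (€2,643): deductible takes €310, €2,333 remains; 30% of €2,333 = €699.90. Traveler owes €1,009.90 (running OOP €1,009.90).
#2 (€215): 30% coinsurance on €215 = €64.50. Traveler owes €64.50 (running OOP €1,074.40).
#3 (€336): deductible already satisfied, so traveler's share is 30% × €336 = €100.80. Traveler pays €100.80; OOP now €1,175.20.
#4 (€268): deductible already satisfied, so traveler's share is 30% × €268 = €80.40. Cost to traveler: €80.40. OOP to date €1,255.60.
#5 (€10,900): deductible met; 30% of €10,900 = €3,270. Adding that to €1,255.60 gives €4,525.60, past the €1,800 cap; traveler pays only €1,800 − €1,255.60 = €544.40.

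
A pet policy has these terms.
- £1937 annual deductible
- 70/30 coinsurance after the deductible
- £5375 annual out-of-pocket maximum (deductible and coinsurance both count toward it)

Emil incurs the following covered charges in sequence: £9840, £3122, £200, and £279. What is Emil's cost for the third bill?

Claim 1 (£9840): £1937 to deductible, leaving £7903; coinsurance £7903 × 30% = £2370.90. Cost to owner: £4307.90. OOP to date £4307.90.
Claim 2 (£3122): deductible already satisfied, so owner's share is 30% × £3122 = £936.60. Owner owes £936.60 (running OOP £5244.50).
Claim 3 (£200): deductible already satisfied, so owner's share is 30% × £200 = £60. Cost to owner: £60. OOP to date £5304.50.

£60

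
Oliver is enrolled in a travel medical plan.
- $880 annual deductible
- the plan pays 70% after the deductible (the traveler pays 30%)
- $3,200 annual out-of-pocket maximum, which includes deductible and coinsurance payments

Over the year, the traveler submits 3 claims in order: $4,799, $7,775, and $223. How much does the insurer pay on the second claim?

Claim 1 ($4,799): $880 finishes the deductible; $3,919 goes to coinsurance; 30% of $3,919 = $1,175.70. Traveler pays $2,055.70; OOP now $2,055.70. Plan pays $4,799 − $2,055.70 = $2,743.30.
Claim 2 ($7,775): deductible met; 30% of $7,775 = $2,332.50. Adding that to $2,055.70 gives $4,388.20, past the $3,200 cap; traveler pays only $3,200 − $2,055.70 = $1,144.30. Insurer: $7,775 − $1,144.30 = $6,630.70.

$6,630.70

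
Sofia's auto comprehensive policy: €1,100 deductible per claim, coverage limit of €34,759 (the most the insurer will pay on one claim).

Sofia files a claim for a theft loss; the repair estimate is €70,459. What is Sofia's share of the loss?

€35,700

Subtract the deductible: €70,459 − €1,100 = €69,359.
The €34,759 per-incident cap binds; insurer pays €34,759.
Out of pocket: €70,459 − €34,759 = €35,700.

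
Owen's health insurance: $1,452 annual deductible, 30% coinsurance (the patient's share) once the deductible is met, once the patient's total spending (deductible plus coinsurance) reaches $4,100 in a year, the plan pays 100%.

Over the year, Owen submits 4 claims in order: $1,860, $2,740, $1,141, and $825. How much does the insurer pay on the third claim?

$798.70

#1 ($1,860): $1,452 to deductible, leaving $408; coinsurance $408 × 30% = $122.40. Patient pays $1,574.40; OOP now $1,574.40. Plan pays $1,860 − $1,574.40 = $285.60.
#2 ($2,740): deductible met; 30% of $2,740 = $822. Cost to patient: $822. OOP to date $2,396.40. Insurer: $2,740 − $822 = $1,918.
#3 ($1,141): 30% coinsurance on $1,141 = $342.30. Patient owes $342.30 (running OOP $2,738.70). Insurer: $1,141 − $342.30 = $798.70.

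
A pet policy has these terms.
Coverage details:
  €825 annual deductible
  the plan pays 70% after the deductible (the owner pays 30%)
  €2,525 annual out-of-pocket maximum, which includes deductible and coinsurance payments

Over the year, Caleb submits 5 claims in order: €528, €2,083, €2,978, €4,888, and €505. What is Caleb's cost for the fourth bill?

€270.80

#1 (€528): all of it applies to the deductible. Owner pays €528; OOP now €528.
#2 (€2,083): deductible takes €297, €1,786 remains; 30% of €1,786 = €535.80. Owner owes €832.80 (running OOP €1,360.80).
#3 (€2,978): 30% coinsurance on €2,978 = €893.40. Owner owes €893.40 (running OOP €2,254.20).
#4 (€4,888): deductible met; 30% of €4,888 = €1,466.40. That would push OOP to €3,720.60, over the €2,525 cap, so owner pays €2,525 − €2,254.20 = €270.80.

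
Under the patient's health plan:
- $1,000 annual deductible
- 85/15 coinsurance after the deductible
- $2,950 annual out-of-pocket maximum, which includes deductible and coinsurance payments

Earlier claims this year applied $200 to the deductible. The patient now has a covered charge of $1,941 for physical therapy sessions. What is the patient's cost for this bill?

$971.15

Remaining deductible: $1,000 − $200 = $800.
The remaining $1,141 (= $1,941 − $800) moves to coinsurance.
Patient's 15% share of $1,141 is $171.15.
Patient responsibility before any cap: $800 + $171.15 = $971.15.
Cumulative spending $200 + $971.15 = $1,171.15 stays under the $2,950 maximum.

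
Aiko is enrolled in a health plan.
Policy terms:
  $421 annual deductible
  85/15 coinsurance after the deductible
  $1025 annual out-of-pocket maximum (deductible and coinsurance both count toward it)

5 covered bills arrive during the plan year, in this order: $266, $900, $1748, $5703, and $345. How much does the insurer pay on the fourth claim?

$5472.95

Claim 1 ($266): fully absorbed by the deductible. Patient owes $266 (running OOP $266). Insurer: $266 − $266 = $0.
Claim 2 ($900): deductible takes $155, $745 remains; coinsurance $745 × 15% = $111.75. Cost to patient: $266.75. OOP to date $532.75. Insurer: $900 − $266.75 = $633.25.
Claim 3 ($1748): deductible met; 15% of $1748 = $262.20. Patient owes $262.20 (running OOP $794.95). Insurer: $1748 − $262.20 = $1485.80.
Claim 4 ($5703): deductible met; 15% of $5703 = $855.45. Adding that to $794.95 gives $1650.40, past the $1025 cap; patient pays only $1025 − $794.95 = $230.05. Insurer: $5703 − $230.05 = $5472.95.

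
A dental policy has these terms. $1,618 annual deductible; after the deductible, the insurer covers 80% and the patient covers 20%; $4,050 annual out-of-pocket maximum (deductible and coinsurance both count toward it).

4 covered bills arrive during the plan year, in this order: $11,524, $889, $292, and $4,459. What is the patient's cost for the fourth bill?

$214.60

Claim 1 — $11,524: $1,618 finishes the deductible; $9,906 goes to coinsurance; 20% of $9,906 = $1,981.20. Patient pays $3,599.20; OOP now $3,599.20.
Claim 2 — $889: deductible met; 20% of $889 = $177.80. Patient owes $177.80 (running OOP $3,777).
Claim 3 — $292: deductible already satisfied, so patient's share is 20% × $292 = $58.40. Patient owes $58.40 (running OOP $3,835.40).
Claim 4 — $4,459: deductible already satisfied, so patient's share is 20% × $4,459 = $891.80. That would push OOP to $4,727.20, over the $4,050 cap, so patient pays $4,050 − $3,835.40 = $214.60.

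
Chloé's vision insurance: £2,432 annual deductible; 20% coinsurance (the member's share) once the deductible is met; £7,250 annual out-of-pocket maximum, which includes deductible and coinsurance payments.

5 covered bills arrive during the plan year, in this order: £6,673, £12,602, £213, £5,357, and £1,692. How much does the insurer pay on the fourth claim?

£4,285.60

Bill 1, £6,673: £2,432 to deductible, leaving £4,241; member's 20% is £848.20. Cost to member: £3,280.20. OOP to date £3,280.20. Plan pays £6,673 − £3,280.20 = £3,392.80.
Bill 2, £12,602: deductible met; 20% of £12,602 = £2,520.40. Member pays £2,520.40; OOP now £5,800.60. Plan pays £12,602 − £2,520.40 = £10,081.60.
Bill 3, £213: deductible met; 20% of £213 = £42.60. Member pays £42.60; OOP now £5,843.20. Plan pays £213 − £42.60 = £170.40.
Bill 4, £5,357: deductible already satisfied, so member's share is 20% × £5,357 = £1,071.40. Member pays £1,071.40; OOP now £6,914.60. Plan pays £5,357 − £1,071.40 = £4,285.60.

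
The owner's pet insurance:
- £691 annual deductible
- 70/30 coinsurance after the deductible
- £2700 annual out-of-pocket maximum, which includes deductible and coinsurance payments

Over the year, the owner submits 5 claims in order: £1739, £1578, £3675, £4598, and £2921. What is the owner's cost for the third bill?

£1102.50

Bill 1, £1739: deductible takes £691, £1048 remains; coinsurance £1048 × 30% = £314.40. Cost to owner: £1005.40. OOP to date £1005.40.
Bill 2, £1578: deductible met; 30% of £1578 = £473.40. Owner pays £473.40; OOP now £1478.80.
Bill 3, £3675: deductible already satisfied, so owner's share is 30% × £3675 = £1102.50. Owner owes £1102.50 (running OOP £2581.30).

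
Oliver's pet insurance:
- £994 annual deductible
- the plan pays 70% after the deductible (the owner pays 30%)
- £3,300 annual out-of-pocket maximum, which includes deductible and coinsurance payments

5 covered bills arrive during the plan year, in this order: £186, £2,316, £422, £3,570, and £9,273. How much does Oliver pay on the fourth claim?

£1,071

Claim 1 — £186: entire amount goes to the deductible. Owner owes £186 (running OOP £186).
Claim 2 — £2,316: deductible takes £808, £1,508 remains; 30% of £1,508 = £452.40. Cost to owner: £1,260.40. OOP to date £1,446.40.
Claim 3 — £422: deductible met; 30% of £422 = £126.60. Cost to owner: £126.60. OOP to date £1,573.
Claim 4 — £3,570: deductible already satisfied, so owner's share is 30% × £3,570 = £1,071. Cost to owner: £1,071. OOP to date £2,644.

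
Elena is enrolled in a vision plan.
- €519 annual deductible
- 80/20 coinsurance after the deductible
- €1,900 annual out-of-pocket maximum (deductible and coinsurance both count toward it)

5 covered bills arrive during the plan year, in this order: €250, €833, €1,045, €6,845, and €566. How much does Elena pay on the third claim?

Claim 1 (€250): fully absorbed by the deductible. Cost to member: €250. OOP to date €250.
Claim 2 (€833): €269 to deductible, leaving €564; 20% of €564 = €112.80. Member pays €381.80; OOP now €631.80.
Claim 3 (€1,045): 20% coinsurance on €1,045 = €209. Cost to member: €209. OOP to date €840.80.

€209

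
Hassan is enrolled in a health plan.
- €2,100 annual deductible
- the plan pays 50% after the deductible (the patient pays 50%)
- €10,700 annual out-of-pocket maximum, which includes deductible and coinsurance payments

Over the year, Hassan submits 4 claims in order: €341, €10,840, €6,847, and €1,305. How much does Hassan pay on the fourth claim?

€636

Claim 1 (€341): all of it applies to the deductible. Patient pays €341; OOP now €341.
Claim 2 (€10,840): €1,759 finishes the deductible; €9,081 goes to coinsurance; coinsurance €9,081 × 50% = €4,540.50. Patient owes €6,299.50 (running OOP €6,640.50).
Claim 3 (€6,847): deductible met; 50% of €6,847 = €3,423.50. Patient owes €3,423.50 (running OOP €10,064).
Claim 4 (€1,305): 50% coinsurance on €1,305 = €652.50. Adding that to €10,064 gives €10,716.50, past the €10,700 cap; patient pays only €10,700 − €10,064 = €636.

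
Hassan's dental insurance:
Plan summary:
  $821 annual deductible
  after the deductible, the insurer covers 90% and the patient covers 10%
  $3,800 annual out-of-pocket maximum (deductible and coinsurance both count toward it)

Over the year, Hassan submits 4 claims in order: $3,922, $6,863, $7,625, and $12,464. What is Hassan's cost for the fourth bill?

$1,220.10

Bill 1, $3,922: $821 to deductible, leaving $3,101; 10% of $3,101 = $310.10. Patient pays $1,131.10; OOP now $1,131.10.
Bill 2, $6,863: deductible already satisfied, so patient's share is 10% × $6,863 = $686.30. Patient pays $686.30; OOP now $1,817.40.
Bill 3, $7,625: 10% coinsurance on $7,625 = $762.50. Patient owes $762.50 (running OOP $2,579.90).
Bill 4, $12,464: 10% coinsurance on $12,464 = $1,246.40. OOP would hit $3,826.30 > $3,800, so the cap limits the patient to $3,800 − $2,579.90 = $1,220.10.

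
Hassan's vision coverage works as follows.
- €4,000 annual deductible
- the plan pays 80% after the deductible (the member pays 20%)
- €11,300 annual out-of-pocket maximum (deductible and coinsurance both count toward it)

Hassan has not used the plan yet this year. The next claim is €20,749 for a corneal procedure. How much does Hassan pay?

Deductible not yet touched, so the first €4,000 of the bill goes to the deductible.
After the €4,000 deductible portion, €20,749 − €4,000 = €16,749 is subject to coinsurance.
Member's 20% share of €16,749 is €3,349.80.
Member responsibility before any cap: €4,000 + €3,349.80 = €7,349.80.
Cumulative spending €0 + €7,349.80 = €7,349.80 stays under the €11,300 maximum.

€7,349.80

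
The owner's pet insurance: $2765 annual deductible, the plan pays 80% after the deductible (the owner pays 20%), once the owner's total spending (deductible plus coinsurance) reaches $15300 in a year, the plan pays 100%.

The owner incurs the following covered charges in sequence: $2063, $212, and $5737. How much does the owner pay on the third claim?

$1539.40

Claim 1 — $2063: entire amount goes to the deductible. Owner pays $2063; OOP now $2063.
Claim 2 — $212: fully absorbed by the deductible. Owner owes $212 (running OOP $2275).
Claim 3 — $5737: $490 finishes the deductible; $5247 goes to coinsurance; owner's 20% is $1049.40. Cost to owner: $1539.40. OOP to date $3814.40.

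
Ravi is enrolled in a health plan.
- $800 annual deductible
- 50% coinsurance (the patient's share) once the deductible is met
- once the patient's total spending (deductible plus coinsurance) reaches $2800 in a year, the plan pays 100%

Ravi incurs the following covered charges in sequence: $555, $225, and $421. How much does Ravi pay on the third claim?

Bill 1, $555: all of it applies to the deductible. Cost to patient: $555. OOP to date $555.
Bill 2, $225: entire amount goes to the deductible. Patient owes $225 (running OOP $780).
Bill 3, $421: $20 to deductible, leaving $401; 50% of $401 = $200.50. Cost to patient: $220.50. OOP to date $1000.50.

$220.50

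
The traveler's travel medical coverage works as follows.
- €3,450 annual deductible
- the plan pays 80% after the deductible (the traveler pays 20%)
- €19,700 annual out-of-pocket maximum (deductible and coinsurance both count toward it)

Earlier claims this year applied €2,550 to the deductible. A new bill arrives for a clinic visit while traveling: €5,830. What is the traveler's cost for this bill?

€2,550 of the €3,450 deductible is already met, leaving €900.
After the €900 deductible portion, €5,830 − €900 = €4,930 is subject to coinsurance.
20% of €4,930 = €986 falls to the traveler.
So the traveler owes €900 + €986 = €1,886 before any cap.
Cumulative spending €2,550 + €1,886 = €4,436 stays under the €19,700 maximum.

€1,886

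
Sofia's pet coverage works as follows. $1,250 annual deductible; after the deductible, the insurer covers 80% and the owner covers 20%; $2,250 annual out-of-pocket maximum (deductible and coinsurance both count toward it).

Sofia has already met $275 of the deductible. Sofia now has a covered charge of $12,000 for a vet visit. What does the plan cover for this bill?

$10,025

Remaining deductible: $1,250 − $275 = $975.
That leaves $12,000 − $975 = $11,025 for coinsurance.
Coinsurance: $11,025 × 20% = $2,205.
Owner responsibility before any cap: $975 + $2,205 = $3,180.
Year-to-date out-of-pocket would reach $275 + $3,180 = $3,455, above the $2,250 maximum, so the owner pays only $2,250 − $275 = $1,975.
Insurer pays the balance: $12,000 − $1,975 = $10,025.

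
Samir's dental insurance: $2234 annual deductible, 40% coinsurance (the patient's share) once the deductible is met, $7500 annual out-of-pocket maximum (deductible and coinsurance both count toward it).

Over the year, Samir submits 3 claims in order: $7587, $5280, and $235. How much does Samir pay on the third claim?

Bill 1, $7587: deductible takes $2234, $5353 remains; patient's 40% is $2141.20. Patient pays $4375.20; OOP now $4375.20.
Bill 2, $5280: deductible met; 40% of $5280 = $2112. Patient owes $2112 (running OOP $6487.20).
Bill 3, $235: 40% coinsurance on $235 = $94. Patient pays $94; OOP now $6581.20.

$94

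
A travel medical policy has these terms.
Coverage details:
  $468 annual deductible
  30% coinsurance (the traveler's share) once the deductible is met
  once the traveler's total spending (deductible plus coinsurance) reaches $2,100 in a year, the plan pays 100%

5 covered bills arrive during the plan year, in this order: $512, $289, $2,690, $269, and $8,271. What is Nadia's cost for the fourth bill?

Claim 1 ($512): deductible takes $468, $44 remains; 30% of $44 = $13.20. Traveler pays $481.20; OOP now $481.20.
Claim 2 ($289): deductible met; 30% of $289 = $86.70. Traveler owes $86.70 (running OOP $567.90).
Claim 3 ($2,690): deductible met; 30% of $2,690 = $807. Traveler owes $807 (running OOP $1,374.90).
Claim 4 ($269): deductible met; 30% of $269 = $80.70. Traveler pays $80.70; OOP now $1,455.60.

$80.70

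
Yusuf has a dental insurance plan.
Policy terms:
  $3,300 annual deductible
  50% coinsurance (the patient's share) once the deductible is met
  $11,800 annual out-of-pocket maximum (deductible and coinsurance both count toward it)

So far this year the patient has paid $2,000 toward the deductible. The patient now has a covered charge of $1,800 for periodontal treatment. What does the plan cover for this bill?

$250

Deductible still to meet: $3,300 − $2,000 = $1,300.
After the $1,300 deductible portion, $1,800 − $1,300 = $500 is subject to coinsurance.
Patient's 50% share of $500 is $250.
Patient responsibility before any cap: $1,300 + $250 = $1,550.
Total out-of-pocket so far would be $2,000 + $1,550 = $3,550, below the $11,800 cap — no reduction.
Insurer pays the balance: $1,800 − $1,550 = $250.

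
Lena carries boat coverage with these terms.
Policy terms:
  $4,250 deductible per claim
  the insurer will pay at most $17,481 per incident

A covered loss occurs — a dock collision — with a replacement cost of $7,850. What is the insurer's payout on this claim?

After the deductible, $7,850 − $4,250 = $3,600 remains.
$3,600 ≤ $17,481, so the limit doesn't bind; insurer pays $3,600.

$3,600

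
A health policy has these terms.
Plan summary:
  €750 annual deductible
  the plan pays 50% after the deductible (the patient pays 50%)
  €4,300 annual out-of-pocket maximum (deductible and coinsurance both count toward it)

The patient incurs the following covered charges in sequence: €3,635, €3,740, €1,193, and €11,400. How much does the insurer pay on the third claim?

€955.50

#1 (€3,635): €750 to deductible, leaving €2,885; 50% of €2,885 = €1,442.50. Cost to patient: €2,192.50. OOP to date €2,192.50. Insurer: €3,635 − €2,192.50 = €1,442.50.
#2 (€3,740): 50% coinsurance on €3,740 = €1,870. Patient owes €1,870 (running OOP €4,062.50). Insurer: €3,740 − €1,870 = €1,870.
#3 (€1,193): deductible met; 50% of €1,193 = €596.50. That would push OOP to €4,659, over the €4,300 cap, so patient pays €4,300 − €4,062.50 = €237.50. Insurer: €1,193 − €237.50 = €955.50.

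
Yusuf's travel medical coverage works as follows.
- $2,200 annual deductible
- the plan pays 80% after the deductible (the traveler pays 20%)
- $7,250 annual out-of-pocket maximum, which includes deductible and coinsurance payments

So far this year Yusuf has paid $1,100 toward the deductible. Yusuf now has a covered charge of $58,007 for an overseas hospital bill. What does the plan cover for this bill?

$51,857

Deductible still to meet: $2,200 − $1,100 = $1,100.
After the $1,100 deductible portion, $58,007 − $1,100 = $56,907 is subject to coinsurance.
20% of $56,907 = $11,381.40 falls to the traveler.
That puts the traveler's cost at $1,100 + $11,381.40 = $12,481.40 before any cap.
That would bring total out-of-pocket to $13,581.40, past the $7,250 cap. The traveler is capped at $7,250 − $1,100 = $6,150 on this claim.
The insurer covers the remainder: $58,007 − $6,150 = $51,857.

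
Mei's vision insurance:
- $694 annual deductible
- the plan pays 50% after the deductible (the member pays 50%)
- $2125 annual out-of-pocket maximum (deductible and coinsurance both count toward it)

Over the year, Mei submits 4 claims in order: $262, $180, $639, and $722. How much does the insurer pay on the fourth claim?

Bill 1, $262: entire amount goes to the deductible. Cost to member: $262. OOP to date $262. Insurer: $262 − $262 = $0.
Bill 2, $180: all of it applies to the deductible. Member pays $180; OOP now $442. Insurer: $180 − $180 = $0.
Bill 3, $639: $252 to deductible, leaving $387; coinsurance $387 × 50% = $193.50. Member owes $445.50 (running OOP $887.50). Plan pays $639 − $445.50 = $193.50.
Bill 4, $722: deductible already satisfied, so member's share is 50% × $722 = $361. Cost to member: $361. OOP to date $1248.50. Plan pays $722 − $361 = $361.

$361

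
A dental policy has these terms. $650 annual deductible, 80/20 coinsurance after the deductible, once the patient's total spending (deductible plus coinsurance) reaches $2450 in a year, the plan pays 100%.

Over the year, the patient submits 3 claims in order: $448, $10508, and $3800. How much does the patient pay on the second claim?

$2002

#1 ($448): all of it applies to the deductible. Patient pays $448; OOP now $448.
#2 ($10508): $202 to deductible, leaving $10306; patient's 20% is $2061.20. Deductible plus coinsurance: $202 + $2061.20 = $2263.20. OOP would hit $2711.20 > $2450, so the cap limits the patient to $2450 − $448 = $2002.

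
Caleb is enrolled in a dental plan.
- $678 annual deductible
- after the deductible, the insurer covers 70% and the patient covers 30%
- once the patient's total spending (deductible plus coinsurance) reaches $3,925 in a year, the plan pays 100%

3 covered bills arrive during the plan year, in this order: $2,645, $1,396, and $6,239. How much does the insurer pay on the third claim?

Bill 1, $2,645: $678 to deductible, leaving $1,967; coinsurance $1,967 × 30% = $590.10. Patient pays $1,268.10; OOP now $1,268.10. Plan pays $2,645 − $1,268.10 = $1,376.90.
Bill 2, $1,396: deductible met; 30% of $1,396 = $418.80. Cost to patient: $418.80. OOP to date $1,686.90. Insurer: $1,396 − $418.80 = $977.20.
Bill 3, $6,239: 30% coinsurance on $6,239 = $1,871.70. Patient pays $1,871.70; OOP now $3,558.60. Insurer: $6,239 − $1,871.70 = $4,367.30.

$4,367.30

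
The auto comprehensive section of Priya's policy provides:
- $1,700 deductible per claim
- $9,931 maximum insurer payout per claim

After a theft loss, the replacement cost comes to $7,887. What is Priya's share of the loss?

Subtract the deductible: $7,887 − $1,700 = $6,187.
That's under the $9,931 cap, so the insurer reimburses the full $6,187.
Out of pocket: $7,887 − $6,187 = $1,700.

$1,700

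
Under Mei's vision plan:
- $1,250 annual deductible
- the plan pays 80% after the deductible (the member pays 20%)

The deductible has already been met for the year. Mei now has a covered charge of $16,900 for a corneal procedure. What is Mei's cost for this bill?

The deductible is already satisfied, so the full bill goes to coinsurance.
20% of $16,900 = $3,380 falls to the member.

$3,380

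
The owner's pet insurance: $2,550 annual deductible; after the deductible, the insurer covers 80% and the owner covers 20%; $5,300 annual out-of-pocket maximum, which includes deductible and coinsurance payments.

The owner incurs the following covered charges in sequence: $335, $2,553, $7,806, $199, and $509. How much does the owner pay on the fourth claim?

$39.80

Claim 1 — $335: entire amount goes to the deductible. Owner owes $335 (running OOP $335).
Claim 2 — $2,553: $2,215 to deductible, leaving $338; coinsurance $338 × 20% = $67.60. Cost to owner: $2,282.60. OOP to date $2,617.60.
Claim 3 — $7,806: deductible met; 20% of $7,806 = $1,561.20. Owner pays $1,561.20; OOP now $4,178.80.
Claim 4 — $199: deductible already satisfied, so owner's share is 20% × $199 = $39.80. Owner pays $39.80; OOP now $4,218.60.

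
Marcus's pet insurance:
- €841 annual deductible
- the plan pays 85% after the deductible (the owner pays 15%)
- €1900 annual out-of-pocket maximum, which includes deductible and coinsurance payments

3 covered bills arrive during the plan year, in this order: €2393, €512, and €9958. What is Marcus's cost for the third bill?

Bill 1, €2393: €841 finishes the deductible; €1552 goes to coinsurance; 15% of €1552 = €232.80. Cost to owner: €1073.80. OOP to date €1073.80.
Bill 2, €512: 15% coinsurance on €512 = €76.80. Cost to owner: €76.80. OOP to date €1150.60.
Bill 3, €9958: deductible already satisfied, so owner's share is 15% × €9958 = €1493.70. Adding that to €1150.60 gives €2644.30, past the €1900 cap; owner pays only €1900 − €1150.60 = €749.40.

€749.40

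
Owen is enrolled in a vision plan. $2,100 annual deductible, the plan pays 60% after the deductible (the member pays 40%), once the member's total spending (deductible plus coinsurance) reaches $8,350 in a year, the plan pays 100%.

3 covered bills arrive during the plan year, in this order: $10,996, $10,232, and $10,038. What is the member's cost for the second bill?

Bill 1, $10,996: $2,100 to deductible, leaving $8,896; coinsurance $8,896 × 40% = $3,558.40. Member owes $5,658.40 (running OOP $5,658.40).
Bill 2, $10,232: 40% coinsurance on $10,232 = $4,092.80. Adding that to $5,658.40 gives $9,751.20, past the $8,350 cap; member pays only $8,350 − $5,658.40 = $2,691.60.

$2,691.60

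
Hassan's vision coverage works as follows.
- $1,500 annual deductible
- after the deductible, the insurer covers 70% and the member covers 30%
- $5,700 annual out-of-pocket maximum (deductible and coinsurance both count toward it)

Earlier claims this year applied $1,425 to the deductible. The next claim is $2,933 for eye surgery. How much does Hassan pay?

$932.40

Remaining deductible: $1,500 − $1,425 = $75.
That leaves $2,933 − $75 = $2,858 for coinsurance.
30% of $2,858 = $857.40 falls to the member.
Member responsibility before any cap: $75 + $857.40 = $932.40.
Year-to-date out-of-pocket becomes $1,425 + $932.40 = $2,357.40, still under the $5,700 maximum, so no cap applies.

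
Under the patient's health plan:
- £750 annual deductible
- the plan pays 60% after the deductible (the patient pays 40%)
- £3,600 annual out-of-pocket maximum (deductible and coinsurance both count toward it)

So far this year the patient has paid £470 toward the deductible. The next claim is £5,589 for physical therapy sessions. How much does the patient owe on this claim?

Deductible still to meet: £750 − £470 = £280.
After the £280 deductible portion, £5,589 − £280 = £5,309 is subject to coinsurance.
Patient's 40% share of £5,309 is £2,123.60.
Patient responsibility before any cap: £280 + £2,123.60 = £2,403.60.
Year-to-date out-of-pocket becomes £470 + £2,403.60 = £2,873.60, still under the £3,600 maximum, so no cap applies.

£2,403.60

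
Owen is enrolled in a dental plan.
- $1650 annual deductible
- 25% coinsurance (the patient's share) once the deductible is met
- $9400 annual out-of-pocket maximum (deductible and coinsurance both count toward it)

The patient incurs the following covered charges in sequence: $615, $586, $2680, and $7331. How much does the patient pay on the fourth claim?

$1832.75

Claim 1 ($615): entire amount goes to the deductible. Patient pays $615; OOP now $615.
Claim 2 ($586): all of it applies to the deductible. Cost to patient: $586. OOP to date $1201.
Claim 3 ($2680): $449 finishes the deductible; $2231 goes to coinsurance; 25% of $2231 = $557.75. Patient pays $1006.75; OOP now $2207.75.
Claim 4 ($7331): 25% coinsurance on $7331 = $1832.75. Cost to patient: $1832.75. OOP to date $4040.50.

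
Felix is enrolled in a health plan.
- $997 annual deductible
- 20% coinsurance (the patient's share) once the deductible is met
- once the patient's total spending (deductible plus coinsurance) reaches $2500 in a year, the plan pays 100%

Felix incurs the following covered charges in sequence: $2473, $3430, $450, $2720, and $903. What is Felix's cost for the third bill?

Claim 1 ($2473): $997 finishes the deductible; $1476 goes to coinsurance; 20% of $1476 = $295.20. Patient owes $1292.20 (running OOP $1292.20).
Claim 2 ($3430): 20% coinsurance on $3430 = $686. Patient pays $686; OOP now $1978.20.
Claim 3 ($450): deductible met; 20% of $450 = $90. Patient pays $90; OOP now $2068.20.

$90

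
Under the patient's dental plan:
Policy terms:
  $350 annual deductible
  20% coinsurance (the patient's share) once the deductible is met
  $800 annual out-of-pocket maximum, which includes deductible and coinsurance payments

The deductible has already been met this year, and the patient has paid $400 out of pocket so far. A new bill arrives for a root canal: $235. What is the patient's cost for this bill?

The deductible is already satisfied, so the full bill goes to coinsurance.
Patient's 20% share of $235 is $47.
Year-to-date out-of-pocket becomes $400 + $47 = $447, still under the $800 maximum, so no cap applies.

$47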